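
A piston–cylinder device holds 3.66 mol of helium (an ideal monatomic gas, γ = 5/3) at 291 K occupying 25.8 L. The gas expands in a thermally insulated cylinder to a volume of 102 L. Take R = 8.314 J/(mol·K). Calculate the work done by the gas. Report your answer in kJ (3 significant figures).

Adiabatic: TV^(γ−1) = const with γ = 5/3.
T₂ = T₁ (V₁/V₂)^(γ−1) = 291 × (25.8/102)^0.667 = 291 × 0.4 = 116.4 K.
W_by = nCᵥ(T₁ − T₂) = (3.66)(12.47)(291 − 116.4) = 7970 J.

W ≈ 7.97 kJ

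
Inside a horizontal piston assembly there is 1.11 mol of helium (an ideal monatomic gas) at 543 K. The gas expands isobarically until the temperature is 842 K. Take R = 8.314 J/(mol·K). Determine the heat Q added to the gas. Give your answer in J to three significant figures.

Q ≈ 6900 J

Isobaric: W = nRΔT = (1.11)(8.314)(299) = 2759 J.
ΔU = nCᵥΔT with Cᵥ = 3R/2: ΔU = (1.11)(12.47)(299) = 4139 J.
Q = ΔU + W = 4139 + 2759 = 6898 J.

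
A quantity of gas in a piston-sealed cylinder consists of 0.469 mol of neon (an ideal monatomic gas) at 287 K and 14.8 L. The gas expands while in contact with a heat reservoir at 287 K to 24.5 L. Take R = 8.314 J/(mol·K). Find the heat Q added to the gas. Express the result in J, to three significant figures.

Isothermal ⇒ ΔU = 0, so Q = W = nRT ln(V₂/V₁).
Q = (0.469)(8.314)(287) ln(24.5/14.8) = 1119 × 0.504 = 564.1 J.

Q ≈ 564 J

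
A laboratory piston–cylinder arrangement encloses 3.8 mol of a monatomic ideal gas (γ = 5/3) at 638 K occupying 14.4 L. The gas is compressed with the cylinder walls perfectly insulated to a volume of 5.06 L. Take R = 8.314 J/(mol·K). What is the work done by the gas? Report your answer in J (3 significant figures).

W ≈ -30500 J

Adiabatic: TV^(γ−1) = const with γ = 5/3.
T₂ = T₁ (V₁/V₂)^(γ−1) = 638 × (14.4/5.06)^0.667 = 638 × 2.008 = 1281 K.
W_by = nCᵥ(T₁ − T₂) = (3.8)(12.47)(638 − 1281) = -30483 J.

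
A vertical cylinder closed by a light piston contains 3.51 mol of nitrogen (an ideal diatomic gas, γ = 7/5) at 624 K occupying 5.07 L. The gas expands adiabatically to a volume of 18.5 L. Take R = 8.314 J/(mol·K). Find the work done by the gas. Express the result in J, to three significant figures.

Adiabatic: TV^(γ−1) = const with γ = 7/5.
T₂ = T₁ (V₁/V₂)^(γ−1) = 624 × (5.07/18.5)^0.4 = 624 × 0.5958 = 371.8 K.
W_by = nCᵥ(T₁ − T₂) = (3.51)(20.79)(624 − 371.8) = 18399 J.

W ≈ 18400 J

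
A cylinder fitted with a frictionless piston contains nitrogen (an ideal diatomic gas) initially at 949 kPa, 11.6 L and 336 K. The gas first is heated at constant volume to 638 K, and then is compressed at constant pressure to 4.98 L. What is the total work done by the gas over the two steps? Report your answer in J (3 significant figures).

Step 1 (isochoric): W = 0 (constant volume).
After step 1: P = 1802 kPa (V unchanged).
Step 2 (isobaric): W = PΔV = (1802 kPa)(4.98 − 11.6 L) = -11929 J.
W_total = 0 − 11929 = -11929 J.

W_total ≈ -11900 J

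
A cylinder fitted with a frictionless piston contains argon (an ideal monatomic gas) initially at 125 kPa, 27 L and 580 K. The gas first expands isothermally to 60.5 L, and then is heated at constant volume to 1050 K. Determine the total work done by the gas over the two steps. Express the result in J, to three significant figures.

Step 1 (isothermal): W = P₁V₁ ln(V₂/V₁) = (3375) ln(60.5/27) = 2723 J.
Step 2 (isochoric): W = 0 (constant volume).
W_total = 2723 + 0 = 2723 J.

W_total ≈ 2720 J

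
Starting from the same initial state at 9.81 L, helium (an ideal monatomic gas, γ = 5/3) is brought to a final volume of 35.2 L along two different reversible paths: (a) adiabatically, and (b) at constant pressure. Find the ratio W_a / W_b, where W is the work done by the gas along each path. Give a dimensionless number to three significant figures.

Path (a) adiabatic: W = P₁V₁(1 − (V₁/V₂)^(γ−1))/(γ−1) → W_a/(P₁V₁) = 0.86.
Path (b) isobaric: W = P₁(V₂ − V₁) → W_b/(P₁V₁) = 2.588.
W_a / W_b = 0.86 / 2.588 = 0.3323.

W_a / W_b ≈ 0.332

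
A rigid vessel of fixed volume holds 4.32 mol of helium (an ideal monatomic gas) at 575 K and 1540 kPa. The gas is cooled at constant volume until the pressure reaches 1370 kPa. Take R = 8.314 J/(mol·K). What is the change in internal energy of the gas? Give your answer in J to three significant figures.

ΔU ≈ -3420 J

Constant volume ⇒ W = 0, so Q = ΔU = nCᵥΔT with Cᵥ = 3R/2 = 12.47 J/(mol·K).
At constant V, T₂/T₁ = P₂/P₁ ⇒ ΔT = T₁(P₂/P₁ − 1) = 575·(1370/1540 − 1) = -63.47 K.
ΔU = (4.32)(12.47)(-63.47) = -3420 J.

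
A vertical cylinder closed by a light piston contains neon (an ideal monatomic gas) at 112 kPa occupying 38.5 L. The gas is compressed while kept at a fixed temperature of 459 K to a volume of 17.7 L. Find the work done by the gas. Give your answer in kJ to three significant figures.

W ≈ -3.35 kJ

Isothermal: W = nRT ln(V₂/V₁) = P₁V₁ ln(V₂/V₁).
P₁V₁ = (112 kPa)(38.5 L) = 4312 J.
W = 4312 × ln(17.7/38.5) = 4312 × -0.7771
W_by_gas = -3351 J.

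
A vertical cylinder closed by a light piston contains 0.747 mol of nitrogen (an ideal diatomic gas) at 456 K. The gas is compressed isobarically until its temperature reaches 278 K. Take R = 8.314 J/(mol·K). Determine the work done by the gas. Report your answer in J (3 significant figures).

W ≈ -1110 J

Isobaric: W = P ΔV = nR ΔT.
W = (0.747)(8.314)(278 − 456) = -1105 J.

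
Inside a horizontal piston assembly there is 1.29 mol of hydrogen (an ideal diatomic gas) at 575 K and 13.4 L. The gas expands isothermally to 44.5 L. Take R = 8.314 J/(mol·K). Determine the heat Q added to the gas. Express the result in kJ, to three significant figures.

Q ≈ 7.40 kJ

Isothermal ⇒ ΔU = 0, so Q = W = nRT ln(V₂/V₁).
Q = (1.29)(8.314)(575) ln(44.5/13.4) = 6167 × 1.2 = 7402 J.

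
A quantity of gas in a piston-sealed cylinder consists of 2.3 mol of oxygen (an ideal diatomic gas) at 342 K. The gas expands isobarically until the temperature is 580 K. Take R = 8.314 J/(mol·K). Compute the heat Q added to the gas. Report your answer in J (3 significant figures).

Q ≈ 15900 J

Isobaric: W = nRΔT = (2.3)(8.314)(238) = 4551 J.
ΔU = nCᵥΔT with Cᵥ = 5R/2: ΔU = (2.3)(20.79)(238) = 11378 J.
Q = ΔU + W = 11378 + 4551 = 15929 J.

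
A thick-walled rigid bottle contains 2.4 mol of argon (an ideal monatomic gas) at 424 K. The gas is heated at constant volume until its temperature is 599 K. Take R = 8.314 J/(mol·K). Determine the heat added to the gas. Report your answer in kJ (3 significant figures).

Q ≈ 5.24 kJ

Constant volume ⇒ W = 0, so Q = ΔU = nCᵥΔT with Cᵥ = 3R/2 = 12.47 J/(mol·K).
ΔU = (2.4)(12.47)(599 − 424) = 5238 J.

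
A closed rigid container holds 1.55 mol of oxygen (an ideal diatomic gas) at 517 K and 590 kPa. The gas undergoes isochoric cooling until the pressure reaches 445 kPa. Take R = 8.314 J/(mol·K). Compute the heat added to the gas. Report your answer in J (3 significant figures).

Q ≈ -4090 J

Constant volume ⇒ W = 0, so Q = ΔU = nCᵥΔT with Cᵥ = 5R/2 = 20.79 J/(mol·K).
At constant V, T₂/T₁ = P₂/P₁ ⇒ ΔT = T₁(P₂/P₁ − 1) = 517·(445/590 − 1) = -127.1 K.
ΔU = (1.55)(20.79)(-127.1) = -4093 J.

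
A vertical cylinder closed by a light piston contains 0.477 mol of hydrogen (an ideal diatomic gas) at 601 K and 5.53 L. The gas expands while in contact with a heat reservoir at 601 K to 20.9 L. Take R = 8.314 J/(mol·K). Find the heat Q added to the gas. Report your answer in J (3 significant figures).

Q ≈ 3170 J

Isothermal ⇒ ΔU = 0, so Q = W = nRT ln(V₂/V₁).
Q = (0.477)(8.314)(601) ln(20.9/5.53) = 2383 × 1.33 = 3169 J.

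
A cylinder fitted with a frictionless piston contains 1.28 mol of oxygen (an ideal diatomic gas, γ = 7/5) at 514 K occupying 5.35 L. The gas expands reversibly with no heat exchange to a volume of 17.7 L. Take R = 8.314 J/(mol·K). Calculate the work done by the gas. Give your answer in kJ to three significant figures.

W ≈ 5.20 kJ

Adiabatic: TV^(γ−1) = const with γ = 7/5.
T₂ = T₁ (V₁/V₂)^(γ−1) = 514 × (5.35/17.7)^0.4 = 514 × 0.6197 = 318.5 K.
W_by = nCᵥ(T₁ − T₂) = (1.28)(20.79)(514 − 318.5) = 5201 J.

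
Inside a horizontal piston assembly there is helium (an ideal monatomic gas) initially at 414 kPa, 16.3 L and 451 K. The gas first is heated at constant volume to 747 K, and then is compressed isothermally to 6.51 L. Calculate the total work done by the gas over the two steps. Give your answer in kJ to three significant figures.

Step 1 (isochoric): W = 0 (constant volume).
After step 1: P = 685.7 kPa (V unchanged).
Step 2 (isothermal): W = P₁V₁ ln(V₂/V₁) = (11177) ln(6.51/16.3) = -10259 J.
W_total = 0 − 10259 = -10259 J.

W_total ≈ -10.3 kJ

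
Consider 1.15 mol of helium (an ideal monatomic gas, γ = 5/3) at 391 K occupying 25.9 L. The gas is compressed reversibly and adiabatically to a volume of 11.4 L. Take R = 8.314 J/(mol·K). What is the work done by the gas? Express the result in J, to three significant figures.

Adiabatic: TV^(γ−1) = const with γ = 5/3.
T₂ = T₁ (V₁/V₂)^(γ−1) = 391 × (25.9/11.4)^0.667 = 391 × 1.728 = 675.7 K.
W_by = nCᵥ(T₁ − T₂) = (1.15)(12.47)(391 − 675.7) = -4084 J.

W ≈ -4080 J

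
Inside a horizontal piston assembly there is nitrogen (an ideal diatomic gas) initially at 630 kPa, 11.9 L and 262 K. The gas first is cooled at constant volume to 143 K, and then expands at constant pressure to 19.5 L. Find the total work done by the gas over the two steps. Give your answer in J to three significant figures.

Step 1 (isochoric): W = 0 (constant volume).
After step 1: P = 343.9 kPa (V unchanged).
Step 2 (isobaric): W = PΔV = (343.9 kPa)(19.5 − 11.9 L) = 2613 J.
W_total = 0 + 2613 = 2613 J.

W_total ≈ 2610 J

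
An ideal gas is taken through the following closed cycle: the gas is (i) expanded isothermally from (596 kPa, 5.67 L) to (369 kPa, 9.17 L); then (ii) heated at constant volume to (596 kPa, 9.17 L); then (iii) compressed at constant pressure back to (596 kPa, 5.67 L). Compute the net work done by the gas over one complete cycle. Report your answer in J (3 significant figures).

W_net ≈ -461 J

Leg (i): W = PᵢVᵢ ln(V_f/Vᵢ) = (3379) ln(9.17/5.67) = 1625 J.
Leg (ii): W = 0.
Leg (iii): W = PΔV = (596)(5.67 − 9.17) = -2086 J.
W_net = 1625 − 2086 = -461.4 J.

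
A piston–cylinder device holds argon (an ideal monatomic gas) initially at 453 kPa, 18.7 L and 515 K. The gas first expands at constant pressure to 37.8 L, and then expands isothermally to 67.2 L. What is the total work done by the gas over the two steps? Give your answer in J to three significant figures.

Step 1 (isobaric): W = PΔV = (453 kPa)(37.8 − 18.7 L) = 8652 J.
After step 1: P = 453 kPa, V = 37.8 L, T = 1041 K.
Step 2 (isothermal): W = P₁V₁ ln(V₂/V₁) = (17123) ln(67.2/37.8) = 9852 J.
W_total = 8652 + 9852 = 18504 J.

W_total ≈ 18500 J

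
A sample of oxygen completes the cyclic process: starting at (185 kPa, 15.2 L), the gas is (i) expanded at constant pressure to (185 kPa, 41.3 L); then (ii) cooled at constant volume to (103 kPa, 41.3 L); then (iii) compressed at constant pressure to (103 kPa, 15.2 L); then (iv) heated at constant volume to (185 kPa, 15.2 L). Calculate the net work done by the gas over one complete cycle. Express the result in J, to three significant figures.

Constant-volume legs do no work.
W(i) = (185)(41.3 − 15.2) = 4828 J; W(iii) = (103)(15.2 − 41.3) = -2688 J.
W_net = 4828 − 2688 = 2140 J (the clockwise enclosed area).

W_net ≈ 2140 J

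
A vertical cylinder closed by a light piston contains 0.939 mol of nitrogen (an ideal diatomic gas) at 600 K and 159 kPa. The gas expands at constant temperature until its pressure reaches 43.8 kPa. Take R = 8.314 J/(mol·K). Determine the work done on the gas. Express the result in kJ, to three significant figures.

Isothermal process: W = nRT ln(V₂/V₁) = nRT ln(P₁/P₂).
W = (0.939)(8.314)(600) × ln(159/43.8)
  = 4684 × ln(3.63) = 4684 × 1.289
W_by_gas = 6039 J; work on gas = −W_by = -6039 J.

W ≈ -6.04 kJ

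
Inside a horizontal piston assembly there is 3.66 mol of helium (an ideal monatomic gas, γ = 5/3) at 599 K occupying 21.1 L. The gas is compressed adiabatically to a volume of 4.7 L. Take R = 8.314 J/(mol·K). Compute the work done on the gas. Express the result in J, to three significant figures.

Adiabatic: TV^(γ−1) = const with γ = 5/3.
T₂ = T₁ (V₁/V₂)^(γ−1) = 599 × (21.1/4.7)^0.667 = 599 × 2.721 = 1630 K.
W_by = nCᵥ(T₁ − T₂) = (3.66)(12.47)(599 − 1630) = -47064 J.
Work on gas = −W_by = 47064 J.

W ≈ 47100 J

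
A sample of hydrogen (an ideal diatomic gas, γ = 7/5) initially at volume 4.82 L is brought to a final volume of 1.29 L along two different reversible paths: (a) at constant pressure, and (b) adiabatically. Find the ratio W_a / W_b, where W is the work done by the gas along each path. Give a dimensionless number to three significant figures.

W_a / W_b ≈ 0.422

Path (a) isobaric: W = P₁(V₂ − V₁) → W_a/(P₁V₁) = -0.7324.
Path (b) adiabatic: W = P₁V₁(1 − (V₁/V₂)^(γ−1))/(γ−1) → W_b/(P₁V₁) = -1.736.
W_a / W_b = -0.7324 / -1.736 = 0.4219.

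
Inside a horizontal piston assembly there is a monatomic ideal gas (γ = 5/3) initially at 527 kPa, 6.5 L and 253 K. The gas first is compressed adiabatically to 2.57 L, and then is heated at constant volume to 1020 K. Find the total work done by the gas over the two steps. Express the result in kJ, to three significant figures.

Step 1 (adiabatic): W = (P₁V₁ − P₂V₂)/(γ−1) = (3426 − 6359)/0.667 = -4400 J.
Step 2 (isochoric): W = 0 (constant volume).
W_total = -4400 + 0 = -4400 J.

W_total ≈ -4.40 kJ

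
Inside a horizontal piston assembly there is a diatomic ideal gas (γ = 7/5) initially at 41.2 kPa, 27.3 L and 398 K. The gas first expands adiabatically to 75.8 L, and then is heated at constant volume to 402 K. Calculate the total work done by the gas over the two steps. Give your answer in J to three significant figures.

W_total ≈ 943 J

Step 1 (adiabatic): W = (P₁V₁ − P₂V₂)/(γ−1) = (1125 − 747.6)/0.4 = 943 J.
Step 2 (isochoric): W = 0 (constant volume).
W_total = 943 + 0 = 943 J.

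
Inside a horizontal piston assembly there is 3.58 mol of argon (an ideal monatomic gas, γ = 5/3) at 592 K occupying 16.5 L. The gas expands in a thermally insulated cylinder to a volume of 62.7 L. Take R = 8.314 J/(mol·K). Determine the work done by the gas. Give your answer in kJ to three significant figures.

W ≈ 15.6 kJ

Adiabatic: TV^(γ−1) = const with γ = 5/3.
T₂ = T₁ (V₁/V₂)^(γ−1) = 592 × (16.5/62.7)^0.667 = 592 × 0.4107 = 243.1 K.
W_by = nCᵥ(T₁ − T₂) = (3.58)(12.47)(592 − 243.1) = 15577 J.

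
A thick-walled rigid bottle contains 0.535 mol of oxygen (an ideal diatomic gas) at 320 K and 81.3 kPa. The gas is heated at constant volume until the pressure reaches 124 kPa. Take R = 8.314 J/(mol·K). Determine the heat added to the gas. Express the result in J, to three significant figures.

Constant volume ⇒ W = 0, so Q = ΔU = nCᵥΔT with Cᵥ = 5R/2 = 20.79 J/(mol·K).
At constant V, T₂/T₁ = P₂/P₁ ⇒ ΔT = T₁(P₂/P₁ − 1) = 320·(124/81.3 − 1) = 168.1 K.
ΔU = (0.535)(20.79)(168.1) = 1869 J.

Q ≈ 1870 J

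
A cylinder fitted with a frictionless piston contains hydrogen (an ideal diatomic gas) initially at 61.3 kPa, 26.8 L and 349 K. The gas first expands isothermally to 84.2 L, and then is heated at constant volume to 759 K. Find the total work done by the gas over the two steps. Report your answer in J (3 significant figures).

Step 1 (isothermal): W = P₁V₁ ln(V₂/V₁) = (1643) ln(84.2/26.8) = 1881 J.
Step 2 (isochoric): W = 0 (constant volume).
W_total = 1881 + 0 = 1881 J.

W_total ≈ 1880 J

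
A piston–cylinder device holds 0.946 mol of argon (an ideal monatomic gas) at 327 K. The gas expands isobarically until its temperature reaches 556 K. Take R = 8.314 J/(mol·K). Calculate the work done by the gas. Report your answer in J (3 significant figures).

W ≈ 1800 J

Isobaric: W = P ΔV = nR ΔT.
W = (0.946)(8.314)(556 − 327) = 1801 J.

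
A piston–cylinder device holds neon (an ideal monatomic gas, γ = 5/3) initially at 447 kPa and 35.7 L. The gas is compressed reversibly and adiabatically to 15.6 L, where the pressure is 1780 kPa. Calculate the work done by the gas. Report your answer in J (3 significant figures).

Adiabatic: W = (P₁V₁ − P₂V₂)/(γ − 1) with γ = 5/3.
P₁V₁ = 15958 J, P₂V₂ = 27768 J.
W = (15958 − 27768) / 0.6667 = -17715 J.

W ≈ -17700 J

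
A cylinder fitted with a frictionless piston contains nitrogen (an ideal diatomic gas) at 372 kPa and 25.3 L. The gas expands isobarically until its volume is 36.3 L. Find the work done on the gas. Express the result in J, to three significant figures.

Isobaric: W = P ΔV.
W = (372 kPa)(36.3 − 25.3 L) = (372)(11) = 4092 J.
Work on gas = −W_by = -4092 J.

W ≈ -4090 J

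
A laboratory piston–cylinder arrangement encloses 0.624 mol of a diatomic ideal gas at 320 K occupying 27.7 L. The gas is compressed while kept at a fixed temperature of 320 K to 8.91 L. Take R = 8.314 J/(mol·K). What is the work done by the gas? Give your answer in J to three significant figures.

Isothermal: W = nRT ln(V₂/V₁).
W = (0.624)(8.314)(320) × ln(8.91/27.7)
  = 1660 × -1.134
W_by_gas = -1883 J.

W ≈ -1880 J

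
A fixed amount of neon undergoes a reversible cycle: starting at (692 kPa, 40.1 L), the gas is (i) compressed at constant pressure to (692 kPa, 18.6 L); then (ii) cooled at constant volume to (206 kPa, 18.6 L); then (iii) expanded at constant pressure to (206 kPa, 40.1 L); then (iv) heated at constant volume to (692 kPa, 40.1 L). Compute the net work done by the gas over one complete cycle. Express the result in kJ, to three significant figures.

W_net ≈ -10.4 kJ

Constant-volume legs do no work.
W(i) = (692)(18.6 − 40.1) = -14878 J; W(iii) = (206)(40.1 − 18.6) = 4429 J.
W_net = -14878 + 4429 = -10449 J (the counter-clockwise enclosed area).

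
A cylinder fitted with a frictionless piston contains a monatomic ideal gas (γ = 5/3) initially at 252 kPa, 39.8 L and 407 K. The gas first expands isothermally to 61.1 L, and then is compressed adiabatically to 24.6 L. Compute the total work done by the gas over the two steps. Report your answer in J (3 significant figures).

Step 1 (isothermal): W = P₁V₁ ln(V₂/V₁) = (10030) ln(61.1/39.8) = 4299 J.
After step 1: P = 164.2 kPa, V = 61.1 L, T = 407 K.
Step 2 (adiabatic): W = (P₁V₁ − P₂V₂)/(γ−1) = (10030 − 18394)/0.667 = -12547 J.
W_total = 4299 − 12547 = -8248 J.

W_total ≈ -8250 J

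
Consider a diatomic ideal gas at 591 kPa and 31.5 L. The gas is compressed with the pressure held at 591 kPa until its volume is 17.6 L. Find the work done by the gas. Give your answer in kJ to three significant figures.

W ≈ -8.21 kJ

Isobaric: W = P ΔV.
W = (591 kPa)(17.6 − 31.5 L) = (591)(-13.9) = -8215 J.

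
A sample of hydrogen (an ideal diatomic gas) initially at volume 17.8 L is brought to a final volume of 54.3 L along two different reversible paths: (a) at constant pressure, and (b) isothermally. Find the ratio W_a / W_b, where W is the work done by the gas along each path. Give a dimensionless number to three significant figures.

Path (a) isobaric: W = P₁(V₂ − V₁) → W_a/(P₁V₁) = 2.051.
Path (b) isothermal: W = P₁V₁ ln(V₂/V₁) → W_b/(P₁V₁) = 1.115.
W_a / W_b = 2.051 / 1.115 = 1.839.

W_a / W_b ≈ 1.84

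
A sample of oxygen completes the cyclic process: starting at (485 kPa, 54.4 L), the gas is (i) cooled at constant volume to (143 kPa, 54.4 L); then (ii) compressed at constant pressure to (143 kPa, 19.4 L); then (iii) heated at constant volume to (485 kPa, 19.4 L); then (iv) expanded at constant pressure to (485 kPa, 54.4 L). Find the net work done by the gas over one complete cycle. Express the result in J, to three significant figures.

W_net ≈ 12000 J

Constant-volume legs do no work.
W(ii) = (143)(19.4 − 54.4) = -5005 J; W(iv) = (485)(54.4 − 19.4) = 16975 J.
W_net = -5005 + 16975 = 11970 J (the clockwise enclosed area).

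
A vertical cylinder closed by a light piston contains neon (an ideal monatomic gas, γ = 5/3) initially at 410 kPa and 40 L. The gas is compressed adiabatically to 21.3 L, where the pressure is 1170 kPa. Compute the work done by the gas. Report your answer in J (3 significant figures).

Adiabatic: W = (P₁V₁ − P₂V₂)/(γ − 1) with γ = 5/3.
P₁V₁ = 16400 J, P₂V₂ = 24921 J.
W = (16400 − 24921) / 0.6667 = -12781 J.

W ≈ -12800 J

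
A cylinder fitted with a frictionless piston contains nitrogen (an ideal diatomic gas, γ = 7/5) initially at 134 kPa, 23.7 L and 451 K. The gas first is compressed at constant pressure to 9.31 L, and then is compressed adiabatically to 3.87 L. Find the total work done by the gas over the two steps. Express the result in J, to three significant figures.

Step 1 (isobaric): W = PΔV = (134 kPa)(9.31 − 23.7 L) = -1928 J.
After step 1: P = 134 kPa, V = 9.31 L, T = 177.2 K.
Step 2 (adiabatic): W = (P₁V₁ − P₂V₂)/(γ−1) = (1248 − 1772)/0.4 = -1312 J.
W_total = -1928 − 1312 = -3240 J.

W_total ≈ -3240 J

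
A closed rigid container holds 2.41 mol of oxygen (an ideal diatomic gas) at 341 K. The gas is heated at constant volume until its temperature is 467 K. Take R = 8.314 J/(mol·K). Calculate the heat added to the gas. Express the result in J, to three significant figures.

Constant volume ⇒ W = 0, so Q = ΔU = nCᵥΔT with Cᵥ = 5R/2 = 20.79 J/(mol·K).
ΔU = (2.41)(20.79)(467 − 341) = 6312 J.

Q ≈ 6310 J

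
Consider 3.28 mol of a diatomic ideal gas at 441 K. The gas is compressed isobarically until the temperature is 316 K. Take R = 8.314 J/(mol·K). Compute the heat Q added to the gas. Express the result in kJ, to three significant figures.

Isobaric: W = nRΔT = (3.28)(8.314)(-125) = -3409 J.
ΔU = nCᵥΔT with Cᵥ = 5R/2: ΔU = (3.28)(20.79)(-125) = -8522 J.
Q = ΔU + W = -8522 − 3409 = -11931 J.

Q ≈ -11.9 kJ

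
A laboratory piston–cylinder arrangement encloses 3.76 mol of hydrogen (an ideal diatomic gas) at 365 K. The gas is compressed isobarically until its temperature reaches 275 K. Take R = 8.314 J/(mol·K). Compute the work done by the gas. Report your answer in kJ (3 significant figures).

Isobaric: W = P ΔV = nR ΔT.
W = (3.76)(8.314)(275 − 365) = -2813 J.

W ≈ -2.81 kJ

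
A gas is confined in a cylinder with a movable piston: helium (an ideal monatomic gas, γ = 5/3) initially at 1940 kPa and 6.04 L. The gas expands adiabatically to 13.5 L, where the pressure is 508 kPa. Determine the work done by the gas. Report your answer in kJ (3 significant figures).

W ≈ 7.29 kJ

Adiabatic: W = (P₁V₁ − P₂V₂)/(γ − 1) with γ = 5/3.
P₁V₁ = 11718 J, P₂V₂ = 6858 J.
W = (11718 − 6858) / 0.6667 = 7289 J.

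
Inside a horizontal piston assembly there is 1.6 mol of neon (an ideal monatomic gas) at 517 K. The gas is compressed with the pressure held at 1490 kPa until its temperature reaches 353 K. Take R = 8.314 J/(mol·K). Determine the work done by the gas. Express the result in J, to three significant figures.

Isobaric: W = P ΔV = nR ΔT.
W = (1.6)(8.314)(353 − 517) = -2182 J.

W ≈ -2180 J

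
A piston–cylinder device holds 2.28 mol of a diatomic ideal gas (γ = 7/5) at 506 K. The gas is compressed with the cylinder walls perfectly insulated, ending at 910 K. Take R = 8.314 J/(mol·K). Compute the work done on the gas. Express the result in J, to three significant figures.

W ≈ 19100 J

Adiabatic ⇒ Q = 0, so W_by = −ΔU = nCᵥ(T₁ − T₂).
Cᵥ = 5R/2 = 20.79 J/(mol·K).
W = (2.28)(20.79)(506 − 910) = -19145 J.
Work on gas = −W_by = 19145 J.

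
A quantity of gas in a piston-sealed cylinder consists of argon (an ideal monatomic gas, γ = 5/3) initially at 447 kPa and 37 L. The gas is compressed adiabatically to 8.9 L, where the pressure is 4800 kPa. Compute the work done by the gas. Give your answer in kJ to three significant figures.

Adiabatic: W = (P₁V₁ − P₂V₂)/(γ − 1) with γ = 5/3.
P₁V₁ = 16539 J, P₂V₂ = 42720 J.
W = (16539 − 42720) / 0.6667 = -39271 J.

W ≈ -39.3 kJ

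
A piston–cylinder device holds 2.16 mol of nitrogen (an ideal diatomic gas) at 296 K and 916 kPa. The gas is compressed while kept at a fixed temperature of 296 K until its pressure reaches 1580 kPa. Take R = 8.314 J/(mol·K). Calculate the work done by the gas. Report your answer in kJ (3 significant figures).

W ≈ -2.90 kJ

Isothermal process: W = nRT ln(V₂/V₁) = nRT ln(P₁/P₂).
W = (2.16)(8.314)(296) × ln(916/1580)
  = 5316 × ln(0.5797) = 5316 × -0.5452
W_by_gas = -2898 J.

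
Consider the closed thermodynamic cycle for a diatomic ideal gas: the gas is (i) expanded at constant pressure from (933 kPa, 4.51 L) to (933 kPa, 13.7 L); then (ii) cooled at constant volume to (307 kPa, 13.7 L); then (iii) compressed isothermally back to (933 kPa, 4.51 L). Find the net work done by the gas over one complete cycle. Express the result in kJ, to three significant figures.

Leg (i): W = PΔV = (933)(13.7 − 4.51) = 8574 J.
Leg (ii): W = 0.
Leg (iii): W = PᵢVᵢ ln(V_f/Vᵢ) = (4206) ln(4.51/13.7) = -4673 J.
W_net = 8574 − 4673 = 3901 J.

W_net ≈ 3.90 kJ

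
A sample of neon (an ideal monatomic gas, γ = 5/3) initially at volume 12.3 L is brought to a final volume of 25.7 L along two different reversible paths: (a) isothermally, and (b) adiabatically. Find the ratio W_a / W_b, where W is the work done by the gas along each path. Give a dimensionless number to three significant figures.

Path (a) isothermal: W = P₁V₁ ln(V₂/V₁) → W_a/(P₁V₁) = 0.7369.
Path (b) adiabatic: W = P₁V₁(1 − (V₁/V₂)^(γ−1))/(γ−1) → W_b/(P₁V₁) = 0.5822.
W_a / W_b = 0.7369 / 0.5822 = 1.266.

W_a / W_b ≈ 1.27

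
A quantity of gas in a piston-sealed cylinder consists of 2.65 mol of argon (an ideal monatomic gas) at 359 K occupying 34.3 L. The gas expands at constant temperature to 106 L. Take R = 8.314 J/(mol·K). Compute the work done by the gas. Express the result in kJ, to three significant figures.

W ≈ 8.92 kJ

Isothermal: W = nRT ln(V₂/V₁).
W = (2.65)(8.314)(359) × ln(106/34.3)
  = 7910 × 1.128
W_by_gas = 8924 J.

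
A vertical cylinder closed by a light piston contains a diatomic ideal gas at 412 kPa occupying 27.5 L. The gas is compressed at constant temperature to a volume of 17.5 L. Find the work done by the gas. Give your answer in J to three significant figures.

W ≈ -5120 J

Isothermal: W = nRT ln(V₂/V₁) = P₁V₁ ln(V₂/V₁).
P₁V₁ = (412 kPa)(27.5 L) = 11330 J.
W = 11330 × ln(17.5/27.5) = 11330 × -0.452
W_by_gas = -5121 J.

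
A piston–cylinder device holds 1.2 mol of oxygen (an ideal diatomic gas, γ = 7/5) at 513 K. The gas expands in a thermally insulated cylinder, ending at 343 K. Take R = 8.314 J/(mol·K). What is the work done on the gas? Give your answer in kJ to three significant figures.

W ≈ -4.24 kJ

Adiabatic ⇒ Q = 0, so W_by = −ΔU = nCᵥ(T₁ − T₂).
Cᵥ = 5R/2 = 20.79 J/(mol·K).
W = (1.2)(20.79)(513 − 343) = 4240 J.
Work on gas = −W_by = -4240 J.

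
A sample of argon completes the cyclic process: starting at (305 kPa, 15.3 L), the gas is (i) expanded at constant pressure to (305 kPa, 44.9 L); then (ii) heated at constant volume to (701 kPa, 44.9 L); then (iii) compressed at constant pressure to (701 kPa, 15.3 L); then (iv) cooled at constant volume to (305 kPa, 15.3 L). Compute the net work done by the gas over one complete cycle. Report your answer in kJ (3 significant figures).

Constant-volume legs do no work.
W(i) = (305)(44.9 − 15.3) = 9028 J; W(iii) = (701)(15.3 − 44.9) = -20750 J.
W_net = 9028 − 20750 = -11722 J (the counter-clockwise enclosed area).

W_net ≈ -11.7 kJ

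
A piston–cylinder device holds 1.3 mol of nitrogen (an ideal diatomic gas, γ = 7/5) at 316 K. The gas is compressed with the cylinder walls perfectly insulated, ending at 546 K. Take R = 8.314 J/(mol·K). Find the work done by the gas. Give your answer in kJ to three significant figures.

Adiabatic ⇒ Q = 0, so W_by = −ΔU = nCᵥ(T₁ − T₂).
Cᵥ = 5R/2 = 20.79 J/(mol·K).
W = (1.3)(20.79)(316 − 546) = -6215 J.

W ≈ -6.21 kJ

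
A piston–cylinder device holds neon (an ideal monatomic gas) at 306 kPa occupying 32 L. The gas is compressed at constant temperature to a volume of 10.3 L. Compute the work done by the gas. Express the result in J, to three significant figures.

W ≈ -11100 J

Isothermal: W = nRT ln(V₂/V₁) = P₁V₁ ln(V₂/V₁).
P₁V₁ = (306 kPa)(32 L) = 9792 J.
W = 9792 × ln(10.3/32) = 9792 × -1.134
W_by_gas = -11100 J.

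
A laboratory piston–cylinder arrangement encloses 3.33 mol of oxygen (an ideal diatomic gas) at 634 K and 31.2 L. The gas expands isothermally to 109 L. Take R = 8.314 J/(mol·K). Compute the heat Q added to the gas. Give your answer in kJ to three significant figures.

Isothermal ⇒ ΔU = 0, so Q = W = nRT ln(V₂/V₁).
Q = (3.33)(8.314)(634) ln(109/31.2) = 17553 × 1.251 = 21957 J.

Q ≈ 22.0 kJ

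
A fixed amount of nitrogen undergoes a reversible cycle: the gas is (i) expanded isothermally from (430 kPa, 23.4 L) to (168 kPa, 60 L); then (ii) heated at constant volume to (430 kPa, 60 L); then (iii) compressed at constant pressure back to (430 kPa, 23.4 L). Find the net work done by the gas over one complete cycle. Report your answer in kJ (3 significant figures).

W_net ≈ -6.26 kJ

Leg (i): W = PᵢVᵢ ln(V_f/Vᵢ) = (10062) ln(60/23.4) = 9474 J.
Leg (ii): W = 0.
Leg (iii): W = PΔV = (430)(23.4 − 60) = -15738 J.
W_net = 9474 − 15738 = -6264 J.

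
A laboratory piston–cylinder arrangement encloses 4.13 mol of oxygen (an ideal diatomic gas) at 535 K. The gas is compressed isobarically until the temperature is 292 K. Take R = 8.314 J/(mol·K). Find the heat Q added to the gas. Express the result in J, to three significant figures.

Q ≈ -29200 J

Isobaric: W = nRΔT = (4.13)(8.314)(-243) = -8344 J.
ΔU = nCᵥΔT with Cᵥ = 5R/2: ΔU = (4.13)(20.79)(-243) = -20860 J.
Q = ΔU + W = -20860 − 8344 = -29203 J.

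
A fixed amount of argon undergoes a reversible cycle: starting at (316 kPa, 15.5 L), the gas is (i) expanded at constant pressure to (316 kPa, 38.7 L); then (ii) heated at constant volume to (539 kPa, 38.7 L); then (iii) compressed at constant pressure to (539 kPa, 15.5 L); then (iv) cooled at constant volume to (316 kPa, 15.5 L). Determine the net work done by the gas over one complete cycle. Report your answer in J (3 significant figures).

Constant-volume legs do no work.
W(i) = (316)(38.7 − 15.5) = 7331 J; W(iii) = (539)(15.5 − 38.7) = -12505 J.
W_net = 7331 − 12505 = -5174 J (the counter-clockwise enclosed area).

W_net ≈ -5170 J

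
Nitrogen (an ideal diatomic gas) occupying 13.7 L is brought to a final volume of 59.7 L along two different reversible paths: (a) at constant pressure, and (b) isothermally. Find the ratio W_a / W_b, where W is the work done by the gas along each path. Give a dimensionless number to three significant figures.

W_a / W_b ≈ 2.28

Path (a) isobaric: W = P₁(V₂ − V₁) → W_a/(P₁V₁) = 3.358.
Path (b) isothermal: W = P₁V₁ ln(V₂/V₁) → W_b/(P₁V₁) = 1.472.
W_a / W_b = 3.358 / 1.472 = 2.281.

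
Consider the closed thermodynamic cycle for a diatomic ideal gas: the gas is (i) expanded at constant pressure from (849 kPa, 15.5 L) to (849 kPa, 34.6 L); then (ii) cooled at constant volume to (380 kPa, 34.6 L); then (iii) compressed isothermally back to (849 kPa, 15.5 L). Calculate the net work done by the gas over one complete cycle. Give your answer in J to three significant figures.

Leg (i): W = PΔV = (849)(34.6 − 15.5) = 16216 J.
Leg (ii): W = 0.
Leg (iii): W = PᵢVᵢ ln(V_f/Vᵢ) = (13148) ln(15.5/34.6) = -10558 J.
W_net = 16216 − 10558 = 5658 J.

W_net ≈ 5660 J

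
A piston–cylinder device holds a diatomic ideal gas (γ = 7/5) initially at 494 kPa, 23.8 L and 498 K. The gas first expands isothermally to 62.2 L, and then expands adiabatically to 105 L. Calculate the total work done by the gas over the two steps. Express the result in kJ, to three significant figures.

W_total ≈ 16.8 kJ

Step 1 (isothermal): W = P₁V₁ ln(V₂/V₁) = (11757) ln(62.2/23.8) = 11295 J.
After step 1: P = 189 kPa, V = 62.2 L, T = 498 K.
Step 2 (adiabatic): W = (P₁V₁ − P₂V₂)/(γ−1) = (11757 − 9536)/0.4 = 5554 J.
W_total = 11295 + 5554 = 16849 J.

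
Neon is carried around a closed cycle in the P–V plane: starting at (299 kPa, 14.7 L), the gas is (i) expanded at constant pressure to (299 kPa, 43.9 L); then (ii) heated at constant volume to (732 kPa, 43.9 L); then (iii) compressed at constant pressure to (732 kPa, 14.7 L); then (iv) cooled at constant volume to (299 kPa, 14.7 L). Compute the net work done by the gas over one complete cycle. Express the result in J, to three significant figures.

Constant-volume legs do no work.
W(i) = (299)(43.9 − 14.7) = 8731 J; W(iii) = (732)(14.7 − 43.9) = -21374 J.
W_net = 8731 − 21374 = -12644 J (the counter-clockwise enclosed area).

W_net ≈ -12600 J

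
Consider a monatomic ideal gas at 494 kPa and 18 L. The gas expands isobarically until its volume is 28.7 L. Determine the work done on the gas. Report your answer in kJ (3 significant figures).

Isobaric: W = P ΔV.
W = (494 kPa)(28.7 − 18 L) = (494)(10.7) = 5286 J.
Work on gas = −W_by = -5286 J.

W ≈ -5.29 kJ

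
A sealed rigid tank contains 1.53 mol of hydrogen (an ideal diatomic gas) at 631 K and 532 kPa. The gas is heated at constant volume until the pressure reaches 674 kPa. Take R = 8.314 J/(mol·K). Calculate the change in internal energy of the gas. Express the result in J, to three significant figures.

ΔU ≈ 5360 J

Constant volume ⇒ W = 0, so Q = ΔU = nCᵥΔT with Cᵥ = 5R/2 = 20.79 J/(mol·K).
At constant V, T₂/T₁ = P₂/P₁ ⇒ ΔT = T₁(P₂/P₁ − 1) = 631·(674/532 − 1) = 168.4 K.
ΔU = (1.53)(20.79)(168.4) = 5356 J.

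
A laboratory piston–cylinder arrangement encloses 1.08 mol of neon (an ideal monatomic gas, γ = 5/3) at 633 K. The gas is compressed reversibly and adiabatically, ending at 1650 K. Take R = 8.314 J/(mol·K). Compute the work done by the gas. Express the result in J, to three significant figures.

W ≈ -13700 J

Adiabatic ⇒ Q = 0, so W_by = −ΔU = nCᵥ(T₁ − T₂).
Cᵥ = 3R/2 = 12.47 J/(mol·K).
W = (1.08)(12.47)(633 − 1650) = -13698 J.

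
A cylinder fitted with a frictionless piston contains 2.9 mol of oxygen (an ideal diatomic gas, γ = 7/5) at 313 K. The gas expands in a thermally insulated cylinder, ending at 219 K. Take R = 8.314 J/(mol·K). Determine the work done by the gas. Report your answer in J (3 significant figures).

W ≈ 5670 J

Adiabatic ⇒ Q = 0, so W_by = −ΔU = nCᵥ(T₁ − T₂).
Cᵥ = 5R/2 = 20.79 J/(mol·K).
W = (2.9)(20.79)(313 − 219) = 5666 J.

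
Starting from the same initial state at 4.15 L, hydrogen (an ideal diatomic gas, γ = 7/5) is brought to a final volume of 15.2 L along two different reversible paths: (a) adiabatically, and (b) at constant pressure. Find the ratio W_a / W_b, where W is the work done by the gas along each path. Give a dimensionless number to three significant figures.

W_a / W_b ≈ 0.380

Path (a) adiabatic: W = P₁V₁(1 − (V₁/V₂)^(γ−1))/(γ−1) → W_a/(P₁V₁) = 1.013.
Path (b) isobaric: W = P₁(V₂ − V₁) → W_b/(P₁V₁) = 2.663.
W_a / W_b = 1.013 / 2.663 = 0.3803.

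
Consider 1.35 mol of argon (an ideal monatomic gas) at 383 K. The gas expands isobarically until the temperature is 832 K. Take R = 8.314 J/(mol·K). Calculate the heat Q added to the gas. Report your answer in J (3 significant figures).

Isobaric: W = nRΔT = (1.35)(8.314)(449) = 5040 J.
ΔU = nCᵥΔT with Cᵥ = 3R/2: ΔU = (1.35)(12.47)(449) = 7559 J.
Q = ΔU + W = 7559 + 5040 = 12599 J.

Q ≈ 12600 J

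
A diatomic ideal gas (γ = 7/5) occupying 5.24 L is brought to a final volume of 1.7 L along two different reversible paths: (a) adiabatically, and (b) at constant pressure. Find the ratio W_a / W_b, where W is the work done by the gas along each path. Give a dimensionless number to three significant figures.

W_a / W_b ≈ 2.10

Path (a) adiabatic: W = P₁V₁(1 − (V₁/V₂)^(γ−1))/(γ−1) → W_a/(P₁V₁) = -1.422.
Path (b) isobaric: W = P₁(V₂ − V₁) → W_b/(P₁V₁) = -0.6756.
W_a / W_b = -1.422 / -0.6756 = 2.105.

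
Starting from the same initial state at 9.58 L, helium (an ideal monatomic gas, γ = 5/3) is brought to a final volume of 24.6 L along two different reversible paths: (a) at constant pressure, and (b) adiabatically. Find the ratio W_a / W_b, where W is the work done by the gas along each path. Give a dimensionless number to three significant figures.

Path (a) isobaric: W = P₁(V₂ − V₁) → W_a/(P₁V₁) = 1.568.
Path (b) adiabatic: W = P₁V₁(1 − (V₁/V₂)^(γ−1))/(γ−1) → W_b/(P₁V₁) = 0.7001.
W_a / W_b = 1.568 / 0.7001 = 2.24.

W_a / W_b ≈ 2.24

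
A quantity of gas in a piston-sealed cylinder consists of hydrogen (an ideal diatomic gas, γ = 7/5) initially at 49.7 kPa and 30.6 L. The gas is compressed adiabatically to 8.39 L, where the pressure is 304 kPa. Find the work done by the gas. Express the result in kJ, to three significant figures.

W ≈ -2.57 kJ

Adiabatic: W = (P₁V₁ − P₂V₂)/(γ − 1) with γ = 7/5.
P₁V₁ = 1521 J, P₂V₂ = 2551 J.
W = (1521 − 2551) / 0.4 = -2574 J.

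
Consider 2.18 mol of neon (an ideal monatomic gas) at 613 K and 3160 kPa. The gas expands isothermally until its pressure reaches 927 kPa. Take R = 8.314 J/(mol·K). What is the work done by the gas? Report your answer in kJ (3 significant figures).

W ≈ 13.6 kJ

Isothermal process: W = nRT ln(V₂/V₁) = nRT ln(P₁/P₂).
W = (2.18)(8.314)(613) × ln(3160/927)
  = 11110 × ln(3.409) = 11110 × 1.226
W_by_gas = 13625 J.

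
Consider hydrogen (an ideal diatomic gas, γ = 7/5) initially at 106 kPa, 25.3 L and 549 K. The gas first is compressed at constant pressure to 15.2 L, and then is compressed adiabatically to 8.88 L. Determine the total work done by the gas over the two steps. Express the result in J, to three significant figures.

Step 1 (isobaric): W = PΔV = (106 kPa)(15.2 − 25.3 L) = -1071 J.
After step 1: P = 106 kPa, V = 15.2 L, T = 329.8 K.
Step 2 (adiabatic): W = (P₁V₁ − P₂V₂)/(γ−1) = (1611 − 1998)/0.4 = -966.2 J.
W_total = -1071 − 966.2 = -2037 J.

W_total ≈ -2040 J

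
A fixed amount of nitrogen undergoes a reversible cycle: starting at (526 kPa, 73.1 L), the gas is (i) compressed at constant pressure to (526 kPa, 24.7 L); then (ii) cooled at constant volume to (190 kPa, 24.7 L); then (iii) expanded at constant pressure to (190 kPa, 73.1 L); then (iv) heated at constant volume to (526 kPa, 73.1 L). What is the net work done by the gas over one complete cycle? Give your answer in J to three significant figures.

Constant-volume legs do no work.
W(i) = (526)(24.7 − 73.1) = -25458 J; W(iii) = (190)(73.1 − 24.7) = 9196 J.
W_net = -25458 + 9196 = -16262 J (the counter-clockwise enclosed area).

W_net ≈ -16300 J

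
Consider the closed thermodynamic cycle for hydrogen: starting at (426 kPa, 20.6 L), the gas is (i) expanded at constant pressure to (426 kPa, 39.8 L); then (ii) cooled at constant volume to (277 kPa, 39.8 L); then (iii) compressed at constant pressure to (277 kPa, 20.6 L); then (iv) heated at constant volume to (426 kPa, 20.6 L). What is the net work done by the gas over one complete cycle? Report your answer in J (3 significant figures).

W_net ≈ 2860 J

Constant-volume legs do no work.
W(i) = (426)(39.8 − 20.6) = 8179 J; W(iii) = (277)(20.6 − 39.8) = -5318 J.
W_net = 8179 − 5318 = 2861 J (the clockwise enclosed area).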